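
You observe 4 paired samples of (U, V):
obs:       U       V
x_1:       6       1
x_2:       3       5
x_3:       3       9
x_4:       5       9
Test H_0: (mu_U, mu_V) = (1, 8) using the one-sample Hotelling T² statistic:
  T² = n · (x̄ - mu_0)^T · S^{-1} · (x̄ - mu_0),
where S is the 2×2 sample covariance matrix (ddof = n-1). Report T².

Step 1 — sample mean vector:
  mean(U) = (6 + 3 + 3 + 5) / 4 = 17/4 = 4.25
  mean(V) = (1 + 5 + 9 + 9) / 4 = 24/4 = 6
  x̄ = (4.25, 6),  deviation x̄ - mu_0 = (4.25, 6) - (1, 8) = (3.25, -2).

Step 2 — sample covariance matrix, S[i,j] = (1/(n-1)) · Σ_k (x_{k,i} - mean_i) · (x_{k,j} - mean_j), divisor n-1 = 3:
  S[U,U] = ((1.75)·(1.75) + (-1.25)·(-1.25) + (-1.25)·(-1.25) + (0.75)·(0.75)) / 3 = 6.75/3 = 2.25
  S[U,V] = ((1.75)·(-5) + (-1.25)·(-1) + (-1.25)·(3) + (0.75)·(3)) / 3 = -9/3 = -3
  S[V,V] = ((-5)·(-5) + (-1)·(-1) + (3)·(3) + (3)·(3)) / 3 = 44/3 = 14.6667
  S = [[2.25, -3],
 [-3, 14.6667]].

Step 3 — invert S. det(S) = 2.25·14.6667 - (-3)² = 24.
  S^{-1} = (1/det) · [[d, -b], [-b, a]] = [[0.6111, 0.125],
 [0.125, 0.0938]].

Step 4 — quadratic form (x̄ - mu_0)^T · S^{-1} · (x̄ - mu_0):
  S^{-1} · (x̄ - mu_0) = (1.7361, 0.2188),
  (x̄ - mu_0)^T · [...] = (3.25)·(1.7361) + (-2)·(0.2188) = 5.2049.

Step 5 — scale by n: T² = 4 · 5.2049 = 20.8194.

T² ≈ 20.8194


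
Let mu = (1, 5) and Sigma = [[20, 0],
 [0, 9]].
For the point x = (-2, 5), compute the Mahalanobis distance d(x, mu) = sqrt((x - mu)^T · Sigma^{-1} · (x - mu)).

Step 1 — centre the observation: (x - mu) = (-3, 0).

Step 2 — invert Sigma. det(Sigma) = 20·9 - (0)² = 180.
  Sigma^{-1} = (1/det) · [[d, -b], [-b, a]] = [[0.05, 0],
 [0, 0.1111]].

Step 3 — form the quadratic (x - mu)^T · Sigma^{-1} · (x - mu):
  Sigma^{-1} · (x - mu) = (-0.15, 0).
  (x - mu)^T · [Sigma^{-1} · (x - mu)] = (-3)·(-0.15) + (0)·(0) = 0.45.

Step 4 — take square root: d = √(0.45) ≈ 0.6708.

d(x, mu) = √(0.45) ≈ 0.6708


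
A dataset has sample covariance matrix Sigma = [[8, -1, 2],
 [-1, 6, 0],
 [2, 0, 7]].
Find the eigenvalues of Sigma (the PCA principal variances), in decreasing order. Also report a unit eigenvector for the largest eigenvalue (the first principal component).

Step 1 — characteristic polynomial p(λ) = det(λI - Sigma) = λ³ - tr·λ² + c_1·λ - det, where tr = trace, c_1 = sum of the principal 2×2 minors, det = det(Sigma):
  tr = 8 + 6 + 7 = 21,
  c_1 = (8·6 - (-1)²) + (8·7 - (2)²) + (6·7 - (0)²) = 47 + 52 + 42 = 141,
  det = 8·(6·7 - (0)²) - (-1)·((-1)·7 - (0)·(2)) + (2)·((-1)·(0) - 6·(2)) = 8·(42) - (-1)·(-7) + (2)·(-12) = 305.
  So p(λ) = λ³ - 21λ² + 141λ - 305.
Step 2 — look for an integer root (rational root theorem: any rational root is an integer divisor of 305). Testing λ = 5:
  p(5) = 125 - 525 + 705 - 305 = 0  ✓
  Dividing out (λ - 5): p(λ) = (λ - 5)(λ² - 16λ + 61).
Step 3 — remaining eigenvalues from the quadratic λ² - 16λ + 61 = 0:
  Δ = 16² - 4·61 = 256 - 244 = 12,  λ = (16 ± √12)/2 = (16 ± 3.4641)/2 ≈ 9.7321 or 6.2679.
  Sorted: λ_1 = 9.7321,  λ_2 = 6.2679,  λ_3 = 5  (check: sum = 21 = tr ✓).

Step 4 — unit eigenvector for λ_1 ≈ 9.7321: v spans the null space of (Sigma - λ_1 I), whose rows are
  r_1 = (-1.7321, -1, 2),  r_2 = (-1, -3.7321, 0),  r_3 = (2, 0, -2.7321).
  v is orthogonal to every row, so take v ∝ r_1 × r_2 = ((-1)·(0) - (2)·(-3.7321), (2)·(-1) - (-1.7321)·(0), (-1.7321)·(-3.7321) - (-1)·(-1)) ≈ (7.4641, -2, 5.4641).
  Let u = (7.4641, -2, 5.4641).
  ||u|| = √((7.4641)² + (-2)² + (5.4641)²) = √(89.5692) ≈ 9.4641,  v_1 = u/||u|| ≈ (0.7887, -0.2113, 0.5774) (||v_1|| = 1).

λ_1 = 9.7321,  λ_2 = 6.2679,  λ_3 = 5;  v_1 ≈ (0.7887, -0.2113, 0.5774)


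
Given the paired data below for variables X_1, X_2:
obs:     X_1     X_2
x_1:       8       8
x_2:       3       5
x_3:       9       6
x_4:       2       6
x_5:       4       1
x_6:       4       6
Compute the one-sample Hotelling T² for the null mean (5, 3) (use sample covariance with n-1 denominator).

Step 1 — sample mean vector:
  mean(X_1) = (8 + 3 + 9 + 2 + 4 + 4) / 6 = 30/6 = 5
  mean(X_2) = (8 + 5 + 6 + 6 + 1 + 6) / 6 = 32/6 = 5.3333
  x̄ = (5, 5.3333),  deviation x̄ - mu_0 = (5, 5.3333) - (5, 3) = (0, 2.3333).

Step 2 — sample covariance matrix, S[i,j] = (1/(n-1)) · Σ_k (x_{k,i} - mean_i) · (x_{k,j} - mean_j), divisor n-1 = 5:
  S[X_1,X_1] = ((3)·(3) + (-2)·(-2) + (4)·(4) + (-3)·(-3) + (-1)·(-1) + (-1)·(-1)) / 5 = 40/5 = 8
  S[X_1,X_2] = ((3)·(2.6667) + (-2)·(-0.3333) + (4)·(0.6667) + (-3)·(0.6667) + (-1)·(-4.3333) + (-1)·(0.6667)) / 5 = 13/5 = 2.6
  S[X_2,X_2] = ((2.6667)·(2.6667) + (-0.3333)·(-0.3333) + (0.6667)·(0.6667) + (0.6667)·(0.6667) + (-4.3333)·(-4.3333) + (0.6667)·(0.6667)) / 5 = 27.3333/5 = 5.4667
  S = [[8, 2.6],
 [2.6, 5.4667]].

Step 3 — invert S. det(S) = 8·5.4667 - (2.6)² = 36.9733.
  S^{-1} = (1/det) · [[d, -b], [-b, a]] = [[0.1479, -0.0703],
 [-0.0703, 0.2164]].

Step 4 — quadratic form (x̄ - mu_0)^T · S^{-1} · (x̄ - mu_0):
  S^{-1} · (x̄ - mu_0) = (-0.1641, 0.5049),
  (x̄ - mu_0)^T · [...] = (0)·(-0.1641) + (2.3333)·(0.5049) = 1.178.

Step 5 — scale by n: T² = 6 · 1.178 = 7.0682.

T² ≈ 7.0682


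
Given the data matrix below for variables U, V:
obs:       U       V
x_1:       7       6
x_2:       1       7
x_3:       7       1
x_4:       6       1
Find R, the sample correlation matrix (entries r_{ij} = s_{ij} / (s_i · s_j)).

Step 1 — column means:
  mean(U) = (7 + 1 + 7 + 6) / 4 = 21/4 = 5.25
  mean(V) = (6 + 7 + 1 + 1) / 4 = 15/4 = 3.75

Step 2 — sample variances and covariances s[i,j] = (1/(n-1)) · Σ_k (x_{k,i} - mean_i) · (x_{k,j} - mean_j), with n-1 = 3:
  s[U,U] = ((1.75)·(1.75) + (-4.25)·(-4.25) + (1.75)·(1.75) + (0.75)·(0.75)) / 3 = 24.75/3 = 8.25
  s[U,V] = ((1.75)·(2.25) + (-4.25)·(3.25) + (1.75)·(-2.75) + (0.75)·(-2.75)) / 3 = -16.75/3 = -5.5833
  s[V,V] = ((2.25)·(2.25) + (3.25)·(3.25) + (-2.75)·(-2.75) + (-2.75)·(-2.75)) / 3 = 30.75/3 = 10.25
  Sample standard deviations s_i = √(s[i,i]):
  s(U) = √(8.25) = 2.8723
  s(V) = √(10.25) = 3.2016

Step 3 — r_{ij} = s_{ij} / (s_i · s_j):
  r[U,U] = 1 (diagonal).
  r[U,V] = -5.5833 / (2.8723 · 3.2016) = -5.5833 / 9.1958 = -0.6072
  r[V,V] = 1 (diagonal).

R is symmetric with unit diagonal. Assembling:

R = [[1, -0.6072],
 [-0.6072, 1]]


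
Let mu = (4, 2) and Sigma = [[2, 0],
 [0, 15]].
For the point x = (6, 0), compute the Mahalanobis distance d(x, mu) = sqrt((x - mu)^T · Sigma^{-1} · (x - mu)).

Step 1 — centre the observation: (x - mu) = (2, -2).

Step 2 — invert Sigma. det(Sigma) = 2·15 - (0)² = 30.
  Sigma^{-1} = (1/det) · [[d, -b], [-b, a]] = [[0.5, 0],
 [0, 0.0667]].

Step 3 — form the quadratic (x - mu)^T · Sigma^{-1} · (x - mu):
  Sigma^{-1} · (x - mu) = (1, -0.1333).
  (x - mu)^T · [Sigma^{-1} · (x - mu)] = (2)·(1) + (-2)·(-0.1333) = 2.2667.

Step 4 — take square root: d = √(2.2667) ≈ 1.5055.

d(x, mu) = √(2.2667) ≈ 1.5055


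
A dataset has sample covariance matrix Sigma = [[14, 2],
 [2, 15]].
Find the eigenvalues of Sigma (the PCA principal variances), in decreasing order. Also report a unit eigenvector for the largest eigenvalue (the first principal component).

Step 1 — characteristic polynomial of 2×2 Sigma:
  det(Sigma - λI) = λ² - trace · λ + det = 0.
  trace = 14 + 15 = 29, det = 14·15 - (2)² = 206.
Step 2 — discriminant:
  Δ = trace² - 4·det = 841 - 824 = 17.
Step 3 — eigenvalues:
  λ = (trace ± √Δ)/2 = (29 ± 4.1231)/2,
  λ_1 = 16.5616,  λ_2 = 12.4384.

Step 4 — unit eigenvector for λ_1: solve (Sigma - λ_1 I)v = 0. First row:
  (14 - 16.5616)·v_x + (2)·v_y = 0, i.e. (-2.5616)·v_x + (2)·v_y = 0,
  so v ∝ (b, λ_1 - a) = (2, 2.5616) = u.
  ||u|| = √((2)² + (2.5616)²) = √(10.5616) ≈ 3.2499,
  v_1 = u/||u|| ≈ (0.6154, 0.7882) (||v_1|| = 1).

λ_1 = 16.5616,  λ_2 = 12.4384;  v_1 ≈ (0.6154, 0.7882)


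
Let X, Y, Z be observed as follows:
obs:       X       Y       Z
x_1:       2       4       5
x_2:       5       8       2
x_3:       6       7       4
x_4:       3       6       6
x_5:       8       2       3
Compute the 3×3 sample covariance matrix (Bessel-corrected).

Step 1 — column means:
  mean(X) = (2 + 5 + 6 + 3 + 8) / 5 = 24/5 = 4.8
  mean(Y) = (4 + 8 + 7 + 6 + 2) / 5 = 27/5 = 5.4
  mean(Z) = (5 + 2 + 4 + 6 + 3) / 5 = 20/5 = 4

Step 2 — sample covariance S[i,j] = (1/(n-1)) · Σ_k (x_{k,i} - mean_i) · (x_{k,j} - mean_j), with n-1 = 4.
  S[X,X] = ((-2.8)·(-2.8) + (0.2)·(0.2) + (1.2)·(1.2) + (-1.8)·(-1.8) + (3.2)·(3.2)) / 4 = 22.8/4 = 5.7
  S[X,Y] = ((-2.8)·(-1.4) + (0.2)·(2.6) + (1.2)·(1.6) + (-1.8)·(0.6) + (3.2)·(-3.4)) / 4 = -5.6/4 = -1.4
  S[X,Z] = ((-2.8)·(1) + (0.2)·(-2) + (1.2)·(0) + (-1.8)·(2) + (3.2)·(-1)) / 4 = -10/4 = -2.5
  S[Y,Y] = ((-1.4)·(-1.4) + (2.6)·(2.6) + (1.6)·(1.6) + (0.6)·(0.6) + (-3.4)·(-3.4)) / 4 = 23.2/4 = 5.8
  S[Y,Z] = ((-1.4)·(1) + (2.6)·(-2) + (1.6)·(0) + (0.6)·(2) + (-3.4)·(-1)) / 4 = -2/4 = -0.5
  S[Z,Z] = ((1)·(1) + (-2)·(-2) + (0)·(0) + (2)·(2) + (-1)·(-1)) / 4 = 10/4 = 2.5

S is symmetric (S[j,i] = S[i,j]). Assembling:

S = [[5.7, -1.4, -2.5],
 [-1.4, 5.8, -0.5],
 [-2.5, -0.5, 2.5]]


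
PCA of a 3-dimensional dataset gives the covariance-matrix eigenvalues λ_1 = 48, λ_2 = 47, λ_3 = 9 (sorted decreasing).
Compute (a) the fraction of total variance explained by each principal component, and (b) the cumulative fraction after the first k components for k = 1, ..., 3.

Step 1 — total variance = trace(Sigma) = Σ λ_i = 48 + 47 + 9 = 104.

Step 2 — fraction explained by component i = λ_i / Σ λ:
  PC1: 48/104 = 0.4615
  PC2: 47/104 = 0.4519
  PC3: 9/104 = 0.0865

Step 3 — cumulative fraction after k components = (λ_1 + ... + λ_k) / Σ λ:
  k = 1: 48/104 = 0.4615
  k = 2: (48 + 47)/104 = 95/104 = 0.9135
  k = 3: (48 + 47 + 9)/104 = 104/104 = 1

Summary (fraction, with percent):

explained: PC1 0.4615 (46.15%), PC2 0.4519 (45.19%), PC3 0.0865 (8.65%);  cumulative: 0.4615, 0.9135, 1


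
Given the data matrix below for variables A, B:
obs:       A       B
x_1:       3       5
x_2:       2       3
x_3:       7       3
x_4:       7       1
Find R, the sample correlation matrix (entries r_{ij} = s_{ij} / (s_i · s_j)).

Step 1 — column means:
  mean(A) = (3 + 2 + 7 + 7) / 4 = 19/4 = 4.75
  mean(B) = (5 + 3 + 3 + 1) / 4 = 12/4 = 3

Step 2 — sample variances and covariances s[i,j] = (1/(n-1)) · Σ_k (x_{k,i} - mean_i) · (x_{k,j} - mean_j), with n-1 = 3:
  s[A,A] = ((-1.75)·(-1.75) + (-2.75)·(-2.75) + (2.25)·(2.25) + (2.25)·(2.25)) / 3 = 20.75/3 = 6.9167
  s[A,B] = ((-1.75)·(2) + (-2.75)·(0) + (2.25)·(0) + (2.25)·(-2)) / 3 = -8/3 = -2.6667
  s[B,B] = ((2)·(2) + (0)·(0) + (0)·(0) + (-2)·(-2)) / 3 = 8/3 = 2.6667
  Sample standard deviations s_i = √(s[i,i]):
  s(A) = √(6.9167) = 2.63
  s(B) = √(2.6667) = 1.633

Step 3 — r_{ij} = s_{ij} / (s_i · s_j):
  r[A,A] = 1 (diagonal).
  r[A,B] = -2.6667 / (2.63 · 1.633) = -2.6667 / 4.2947 = -0.6209
  r[B,B] = 1 (diagonal).

R is symmetric with unit diagonal. Assembling:

R = [[1, -0.6209],
 [-0.6209, 1]]


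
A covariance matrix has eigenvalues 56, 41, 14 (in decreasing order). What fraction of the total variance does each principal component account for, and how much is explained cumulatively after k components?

Step 1 — total variance = trace(Sigma) = Σ λ_i = 56 + 41 + 14 = 111.

Step 2 — fraction explained by component i = λ_i / Σ λ:
  PC1: 56/111 = 0.5045
  PC2: 41/111 = 0.3694
  PC3: 14/111 = 0.1261

Step 3 — cumulative fraction after k components = (λ_1 + ... + λ_k) / Σ λ:
  k = 1: 56/111 = 0.5045
  k = 2: (56 + 41)/111 = 97/111 = 0.8739
  k = 3: (56 + 41 + 14)/111 = 111/111 = 1

Summary (fraction, with percent):

explained: PC1 0.5045 (50.45%), PC2 0.3694 (36.94%), PC3 0.1261 (12.61%);  cumulative: 0.5045, 0.8739, 1


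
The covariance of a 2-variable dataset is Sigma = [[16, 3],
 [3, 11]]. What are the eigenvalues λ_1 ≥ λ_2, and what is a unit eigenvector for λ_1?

Step 1 — characteristic polynomial of 2×2 Sigma:
  det(Sigma - λI) = λ² - trace · λ + det = 0.
  trace = 16 + 11 = 27, det = 16·11 - (3)² = 167.
Step 2 — discriminant:
  Δ = trace² - 4·det = 729 - 668 = 61.
Step 3 — eigenvalues:
  λ = (trace ± √Δ)/2 = (27 ± 7.8102)/2,
  λ_1 = 17.4051,  λ_2 = 9.5949.

Step 4 — unit eigenvector for λ_1: solve (Sigma - λ_1 I)v = 0. First row:
  (16 - 17.4051)·v_x + (3)·v_y = 0, i.e. (-1.4051)·v_x + (3)·v_y = 0,
  so v ∝ (b, λ_1 - a) = (3, 1.4051) = u.
  ||u|| = √((3)² + (1.4051)²) = √(10.9744) ≈ 3.3128,
  v_1 = u/||u|| ≈ (0.9056, 0.4242) (||v_1|| = 1).

λ_1 = 17.4051,  λ_2 = 9.5949;  v_1 ≈ (0.9056, 0.4242)


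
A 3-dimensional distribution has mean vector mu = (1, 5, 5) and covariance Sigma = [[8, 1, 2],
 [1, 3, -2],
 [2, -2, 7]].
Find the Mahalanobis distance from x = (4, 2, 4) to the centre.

Step 1 — centre the observation: (x - mu) = (3, -3, -1).

Step 2 — invert Sigma (cofactor / det for 3×3, or solve directly):
  Sigma^{-1} = [[0.156, -0.1009, -0.0734],
 [-0.1009, 0.4771, 0.1651],
 [-0.0734, 0.1651, 0.211]].

Step 3 — form the quadratic (x - mu)^T · Sigma^{-1} · (x - mu):
  Sigma^{-1} · (x - mu) = (0.844, -1.8991, -0.9266).
  (x - mu)^T · [Sigma^{-1} · (x - mu)] = (3)·(0.844) + (-3)·(-1.8991) + (-1)·(-0.9266) = 9.156.

Step 4 — take square root: d = √(9.156) ≈ 3.0259.

d(x, mu) = √(9.156) ≈ 3.0259


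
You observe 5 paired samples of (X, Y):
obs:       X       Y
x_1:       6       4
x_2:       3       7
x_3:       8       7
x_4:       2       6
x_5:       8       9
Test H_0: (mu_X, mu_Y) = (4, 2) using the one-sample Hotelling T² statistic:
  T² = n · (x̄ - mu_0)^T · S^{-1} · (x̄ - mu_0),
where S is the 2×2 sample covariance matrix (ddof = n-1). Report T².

Step 1 — sample mean vector:
  mean(X) = (6 + 3 + 8 + 2 + 8) / 5 = 27/5 = 5.4
  mean(Y) = (4 + 7 + 7 + 6 + 9) / 5 = 33/5 = 6.6
  x̄ = (5.4, 6.6),  deviation x̄ - mu_0 = (5.4, 6.6) - (4, 2) = (1.4, 4.6).

Step 2 — sample covariance matrix, S[i,j] = (1/(n-1)) · Σ_k (x_{k,i} - mean_i) · (x_{k,j} - mean_j), divisor n-1 = 4:
  S[X,X] = ((0.6)·(0.6) + (-2.4)·(-2.4) + (2.6)·(2.6) + (-3.4)·(-3.4) + (2.6)·(2.6)) / 4 = 31.2/4 = 7.8
  S[X,Y] = ((0.6)·(-2.6) + (-2.4)·(0.4) + (2.6)·(0.4) + (-3.4)·(-0.6) + (2.6)·(2.4)) / 4 = 6.8/4 = 1.7
  S[Y,Y] = ((-2.6)·(-2.6) + (0.4)·(0.4) + (0.4)·(0.4) + (-0.6)·(-0.6) + (2.4)·(2.4)) / 4 = 13.2/4 = 3.3
  S = [[7.8, 1.7],
 [1.7, 3.3]].

Step 3 — invert S. det(S) = 7.8·3.3 - (1.7)² = 22.85.
  S^{-1} = (1/det) · [[d, -b], [-b, a]] = [[0.1444, -0.0744],
 [-0.0744, 0.3414]].

Step 4 — quadratic form (x̄ - mu_0)^T · S^{-1} · (x̄ - mu_0):
  S^{-1} · (x̄ - mu_0) = (-0.14, 1.4661),
  (x̄ - mu_0)^T · [...] = (1.4)·(-0.14) + (4.6)·(1.4661) = 6.5479.

Step 5 — scale by n: T² = 5 · 6.5479 = 32.7396.

T² ≈ 32.7396


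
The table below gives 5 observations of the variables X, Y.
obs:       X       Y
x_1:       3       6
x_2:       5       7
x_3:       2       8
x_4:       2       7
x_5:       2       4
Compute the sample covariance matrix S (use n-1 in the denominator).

Step 1 — column means:
  mean(X) = (3 + 5 + 2 + 2 + 2) / 5 = 14/5 = 2.8
  mean(Y) = (6 + 7 + 8 + 7 + 4) / 5 = 32/5 = 6.4

Step 2 — sample covariance S[i,j] = (1/(n-1)) · Σ_k (x_{k,i} - mean_i) · (x_{k,j} - mean_j), with n-1 = 4.
  S[X,X] = ((0.2)·(0.2) + (2.2)·(2.2) + (-0.8)·(-0.8) + (-0.8)·(-0.8) + (-0.8)·(-0.8)) / 4 = 6.8/4 = 1.7
  S[X,Y] = ((0.2)·(-0.4) + (2.2)·(0.6) + (-0.8)·(1.6) + (-0.8)·(0.6) + (-0.8)·(-2.4)) / 4 = 1.4/4 = 0.35
  S[Y,Y] = ((-0.4)·(-0.4) + (0.6)·(0.6) + (1.6)·(1.6) + (0.6)·(0.6) + (-2.4)·(-2.4)) / 4 = 9.2/4 = 2.3

S is symmetric (S[j,i] = S[i,j]). Assembling:

S = [[1.7, 0.35],
 [0.35, 2.3]]


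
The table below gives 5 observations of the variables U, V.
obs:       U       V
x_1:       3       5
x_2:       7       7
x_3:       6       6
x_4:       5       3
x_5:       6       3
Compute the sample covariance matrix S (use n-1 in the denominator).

Step 1 — column means:
  mean(U) = (3 + 7 + 6 + 5 + 6) / 5 = 27/5 = 5.4
  mean(V) = (5 + 7 + 6 + 3 + 3) / 5 = 24/5 = 4.8

Step 2 — sample covariance S[i,j] = (1/(n-1)) · Σ_k (x_{k,i} - mean_i) · (x_{k,j} - mean_j), with n-1 = 4.
  S[U,U] = ((-2.4)·(-2.4) + (1.6)·(1.6) + (0.6)·(0.6) + (-0.4)·(-0.4) + (0.6)·(0.6)) / 4 = 9.2/4 = 2.3
  S[U,V] = ((-2.4)·(0.2) + (1.6)·(2.2) + (0.6)·(1.2) + (-0.4)·(-1.8) + (0.6)·(-1.8)) / 4 = 3.4/4 = 0.85
  S[V,V] = ((0.2)·(0.2) + (2.2)·(2.2) + (1.2)·(1.2) + (-1.8)·(-1.8) + (-1.8)·(-1.8)) / 4 = 12.8/4 = 3.2

S is symmetric (S[j,i] = S[i,j]). Assembling:

S = [[2.3, 0.85],
 [0.85, 3.2]]


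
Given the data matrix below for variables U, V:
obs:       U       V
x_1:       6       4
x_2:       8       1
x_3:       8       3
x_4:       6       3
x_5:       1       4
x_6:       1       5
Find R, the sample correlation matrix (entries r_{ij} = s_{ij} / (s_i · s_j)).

Step 1 — column means:
  mean(U) = (6 + 8 + 8 + 6 + 1 + 1) / 6 = 30/6 = 5
  mean(V) = (4 + 1 + 3 + 3 + 4 + 5) / 6 = 20/6 = 3.3333

Step 2 — sample variances and covariances s[i,j] = (1/(n-1)) · Σ_k (x_{k,i} - mean_i) · (x_{k,j} - mean_j), with n-1 = 5:
  s[U,U] = ((1)·(1) + (3)·(3) + (3)·(3) + (1)·(1) + (-4)·(-4) + (-4)·(-4)) / 5 = 52/5 = 10.4
  s[U,V] = ((1)·(0.6667) + (3)·(-2.3333) + (3)·(-0.3333) + (1)·(-0.3333) + (-4)·(0.6667) + (-4)·(1.6667)) / 5 = -17/5 = -3.4
  s[V,V] = ((0.6667)·(0.6667) + (-2.3333)·(-2.3333) + (-0.3333)·(-0.3333) + (-0.3333)·(-0.3333) + (0.6667)·(0.6667) + (1.6667)·(1.6667)) / 5 = 9.3333/5 = 1.8667
  Sample standard deviations s_i = √(s[i,i]):
  s(U) = √(10.4) = 3.2249
  s(V) = √(1.8667) = 1.3663

Step 3 — r_{ij} = s_{ij} / (s_i · s_j):
  r[U,U] = 1 (diagonal).
  r[U,V] = -3.4 / (3.2249 · 1.3663) = -3.4 / 4.4061 = -0.7717
  r[V,V] = 1 (diagonal).

R is symmetric with unit diagonal. Assembling:

R = [[1, -0.7717],
 [-0.7717, 1]]


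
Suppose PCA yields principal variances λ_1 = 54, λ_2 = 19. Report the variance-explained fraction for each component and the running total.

Step 1 — total variance = trace(Sigma) = Σ λ_i = 54 + 19 = 73.

Step 2 — fraction explained by component i = λ_i / Σ λ:
  PC1: 54/73 = 0.7397
  PC2: 19/73 = 0.2603

Step 3 — cumulative fraction after k components = (λ_1 + ... + λ_k) / Σ λ:
  k = 1: 54/73 = 0.7397
  k = 2: (54 + 19)/73 = 73/73 = 1

Summary (fraction, with percent):

explained: PC1 0.7397 (73.97%), PC2 0.2603 (26.03%);  cumulative: 0.7397, 1


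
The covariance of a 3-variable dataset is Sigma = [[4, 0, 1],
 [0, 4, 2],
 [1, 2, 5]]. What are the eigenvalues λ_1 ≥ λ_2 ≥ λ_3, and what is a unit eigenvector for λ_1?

Step 1 — characteristic polynomial p(λ) = det(λI - Sigma) = λ³ - tr·λ² + c_1·λ - det, where tr = trace, c_1 = sum of the principal 2×2 minors, det = det(Sigma):
  tr = 4 + 4 + 5 = 13,
  c_1 = (4·4 - (0)²) + (4·5 - (1)²) + (4·5 - (2)²) = 16 + 19 + 16 = 51,
  det = 4·(4·5 - (2)²) - (0)·((0)·5 - (2)·(1)) + (1)·((0)·(2) - 4·(1)) = 4·(16) - (0)·(-2) + (1)·(-4) = 60.
  So p(λ) = λ³ - 13λ² + 51λ - 60.
Step 2 — look for an integer root (rational root theorem: any rational root is an integer divisor of 60). Testing λ = 4:
  p(4) = 64 - 208 + 204 - 60 = 0  ✓
  Dividing out (λ - 4): p(λ) = (λ - 4)(λ² - 9λ + 15).
Step 3 — remaining eigenvalues from the quadratic λ² - 9λ + 15 = 0:
  Δ = 9² - 4·15 = 81 - 60 = 21,  λ = (9 ± √21)/2 = (9 ± 4.5826)/2 ≈ 6.7913 or 2.2087.
  Sorted: λ_1 = 6.7913,  λ_2 = 4,  λ_3 = 2.2087  (check: sum = 13 = tr ✓).

Step 4 — unit eigenvector for λ_1 ≈ 6.7913: v spans the null space of (Sigma - λ_1 I), whose rows are
  r_1 = (-2.7913, 0, 1),  r_2 = (0, -2.7913, 2),  r_3 = (1, 2, -1.7913).
  v is orthogonal to every row, so take v ∝ r_1 × r_2 = ((0)·(2) - (1)·(-2.7913), (1)·(0) - (-2.7913)·(2), (-2.7913)·(-2.7913) - (0)·(0)) ≈ (2.7913, 5.5826, 7.7913).
  Let u = (2.7913, 5.5826, 7.7913).
  ||u|| = √((2.7913)² + (5.5826)² + (7.7913)²) = √(99.6606) ≈ 9.983,  v_1 = u/||u|| ≈ (0.2796, 0.5592, 0.7805) (||v_1|| = 1).

λ_1 = 6.7913,  λ_2 = 4,  λ_3 = 2.2087;  v_1 ≈ (0.2796, 0.5592, 0.7805)


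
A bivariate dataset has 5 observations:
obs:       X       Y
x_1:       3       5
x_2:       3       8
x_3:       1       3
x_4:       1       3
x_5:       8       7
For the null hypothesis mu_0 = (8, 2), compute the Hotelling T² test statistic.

Step 1 — sample mean vector:
  mean(X) = (3 + 3 + 1 + 1 + 8) / 5 = 16/5 = 3.2
  mean(Y) = (5 + 8 + 3 + 3 + 7) / 5 = 26/5 = 5.2
  x̄ = (3.2, 5.2),  deviation x̄ - mu_0 = (3.2, 5.2) - (8, 2) = (-4.8, 3.2).

Step 2 — sample covariance matrix, S[i,j] = (1/(n-1)) · Σ_k (x_{k,i} - mean_i) · (x_{k,j} - mean_j), divisor n-1 = 4:
  S[X,X] = ((-0.2)·(-0.2) + (-0.2)·(-0.2) + (-2.2)·(-2.2) + (-2.2)·(-2.2) + (4.8)·(4.8)) / 4 = 32.8/4 = 8.2
  S[X,Y] = ((-0.2)·(-0.2) + (-0.2)·(2.8) + (-2.2)·(-2.2) + (-2.2)·(-2.2) + (4.8)·(1.8)) / 4 = 17.8/4 = 4.45
  S[Y,Y] = ((-0.2)·(-0.2) + (2.8)·(2.8) + (-2.2)·(-2.2) + (-2.2)·(-2.2) + (1.8)·(1.8)) / 4 = 20.8/4 = 5.2
  S = [[8.2, 4.45],
 [4.45, 5.2]].

Step 3 — invert S. det(S) = 8.2·5.2 - (4.45)² = 22.8375.
  S^{-1} = (1/det) · [[d, -b], [-b, a]] = [[0.2277, -0.1949],
 [-0.1949, 0.3591]].

Step 4 — quadratic form (x̄ - mu_0)^T · S^{-1} · (x̄ - mu_0):
  S^{-1} · (x̄ - mu_0) = (-1.7165, 2.0843),
  (x̄ - mu_0)^T · [...] = (-4.8)·(-1.7165) + (3.2)·(2.0843) = 14.9088.

Step 5 — scale by n: T² = 5 · 14.9088 = 74.5441.

T² ≈ 74.5441


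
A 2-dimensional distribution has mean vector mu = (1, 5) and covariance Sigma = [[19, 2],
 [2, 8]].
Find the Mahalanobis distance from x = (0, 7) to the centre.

Step 1 — centre the observation: (x - mu) = (-1, 2).

Step 2 — invert Sigma. det(Sigma) = 19·8 - (2)² = 148.
  Sigma^{-1} = (1/det) · [[d, -b], [-b, a]] = [[0.0541, -0.0135],
 [-0.0135, 0.1284]].

Step 3 — form the quadratic (x - mu)^T · Sigma^{-1} · (x - mu):
  Sigma^{-1} · (x - mu) = (-0.0811, 0.2703).
  (x - mu)^T · [Sigma^{-1} · (x - mu)] = (-1)·(-0.0811) + (2)·(0.2703) = 0.6216.

Step 4 — take square root: d = √(0.6216) ≈ 0.7884.

d(x, mu) = √(0.6216) ≈ 0.7884


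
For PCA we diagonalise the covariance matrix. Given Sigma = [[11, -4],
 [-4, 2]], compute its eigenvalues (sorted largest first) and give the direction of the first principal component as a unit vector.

Step 1 — characteristic polynomial of 2×2 Sigma:
  det(Sigma - λI) = λ² - trace · λ + det = 0.
  trace = 11 + 2 = 13, det = 11·2 - (-4)² = 6.
Step 2 — discriminant:
  Δ = trace² - 4·det = 169 - 24 = 145.
Step 3 — eigenvalues:
  λ = (trace ± √Δ)/2 = (13 ± 12.0416)/2,
  λ_1 = 12.5208,  λ_2 = 0.4792.

Step 4 — unit eigenvector for λ_1: solve (Sigma - λ_1 I)v = 0. First row:
  (11 - 12.5208)·v_x + (-4)·v_y = 0, i.e. (-1.5208)·v_x + (-4)·v_y = 0,
  so v ∝ (b, λ_1 - a) = (-4, 1.5208); multiply by -1 so the first entry is positive: u = (4, -1.5208).
  ||u|| = √((4)² + (-1.5208)²) = √(18.3128) ≈ 4.2793,
  v_1 = u/||u|| ≈ (0.9347, -0.3554) (||v_1|| = 1).

λ_1 = 12.5208,  λ_2 = 0.4792;  v_1 ≈ (0.9347, -0.3554)


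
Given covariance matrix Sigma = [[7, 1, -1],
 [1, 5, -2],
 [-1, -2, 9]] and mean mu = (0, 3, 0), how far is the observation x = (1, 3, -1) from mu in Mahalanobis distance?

Step 1 — centre the observation: (x - mu) = (1, 0, -1).

Step 2 — invert Sigma (cofactor / det for 3×3, or solve directly):
  Sigma^{-1} = [[0.148, -0.0253, 0.0108],
 [-0.0253, 0.2238, 0.0469],
 [0.0108, 0.0469, 0.1227]].

Step 3 — form the quadratic (x - mu)^T · Sigma^{-1} · (x - mu):
  Sigma^{-1} · (x - mu) = (0.1372, -0.0722, -0.1119).
  (x - mu)^T · [Sigma^{-1} · (x - mu)] = (1)·(0.1372) + (0)·(-0.0722) + (-1)·(-0.1119) = 0.2491.

Step 4 — take square root: d = √(0.2491) ≈ 0.4991.

d(x, mu) = √(0.2491) ≈ 0.4991


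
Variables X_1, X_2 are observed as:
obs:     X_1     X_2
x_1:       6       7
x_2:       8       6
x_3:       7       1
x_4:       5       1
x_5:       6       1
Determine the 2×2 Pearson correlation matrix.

Step 1 — column means:
  mean(X_1) = (6 + 8 + 7 + 5 + 6) / 5 = 32/5 = 6.4
  mean(X_2) = (7 + 6 + 1 + 1 + 1) / 5 = 16/5 = 3.2

Step 2 — sample variances and covariances s[i,j] = (1/(n-1)) · Σ_k (x_{k,i} - mean_i) · (x_{k,j} - mean_j), with n-1 = 4:
  s[X_1,X_1] = ((-0.4)·(-0.4) + (1.6)·(1.6) + (0.6)·(0.6) + (-1.4)·(-1.4) + (-0.4)·(-0.4)) / 4 = 5.2/4 = 1.3
  s[X_1,X_2] = ((-0.4)·(3.8) + (1.6)·(2.8) + (0.6)·(-2.2) + (-1.4)·(-2.2) + (-0.4)·(-2.2)) / 4 = 5.6/4 = 1.4
  s[X_2,X_2] = ((3.8)·(3.8) + (2.8)·(2.8) + (-2.2)·(-2.2) + (-2.2)·(-2.2) + (-2.2)·(-2.2)) / 4 = 36.8/4 = 9.2
  Sample standard deviations s_i = √(s[i,i]):
  s(X_1) = √(1.3) = 1.1402
  s(X_2) = √(9.2) = 3.0332

Step 3 — r_{ij} = s_{ij} / (s_i · s_j):
  r[X_1,X_1] = 1 (diagonal).
  r[X_1,X_2] = 1.4 / (1.1402 · 3.0332) = 1.4 / 3.4583 = 0.4048
  r[X_2,X_2] = 1 (diagonal).

R is symmetric with unit diagonal. Assembling:

R = [[1, 0.4048],
 [0.4048, 1]]


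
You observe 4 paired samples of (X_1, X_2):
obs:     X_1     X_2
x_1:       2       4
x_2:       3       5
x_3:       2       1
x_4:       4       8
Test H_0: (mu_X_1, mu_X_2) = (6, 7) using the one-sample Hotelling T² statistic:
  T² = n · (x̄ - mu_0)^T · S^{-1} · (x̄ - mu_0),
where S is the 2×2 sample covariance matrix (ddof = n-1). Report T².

Step 1 — sample mean vector:
  mean(X_1) = (2 + 3 + 2 + 4) / 4 = 11/4 = 2.75
  mean(X_2) = (4 + 5 + 1 + 8) / 4 = 18/4 = 4.5
  x̄ = (2.75, 4.5),  deviation x̄ - mu_0 = (2.75, 4.5) - (6, 7) = (-3.25, -2.5).

Step 2 — sample covariance matrix, S[i,j] = (1/(n-1)) · Σ_k (x_{k,i} - mean_i) · (x_{k,j} - mean_j), divisor n-1 = 3:
  S[X_1,X_1] = ((-0.75)·(-0.75) + (0.25)·(0.25) + (-0.75)·(-0.75) + (1.25)·(1.25)) / 3 = 2.75/3 = 0.9167
  S[X_1,X_2] = ((-0.75)·(-0.5) + (0.25)·(0.5) + (-0.75)·(-3.5) + (1.25)·(3.5)) / 3 = 7.5/3 = 2.5
  S[X_2,X_2] = ((-0.5)·(-0.5) + (0.5)·(0.5) + (-3.5)·(-3.5) + (3.5)·(3.5)) / 3 = 25/3 = 8.3333
  S = [[0.9167, 2.5],
 [2.5, 8.3333]].

Step 3 — invert S. det(S) = 0.9167·8.3333 - (2.5)² = 1.3889.
  S^{-1} = (1/det) · [[d, -b], [-b, a]] = [[6, -1.8],
 [-1.8, 0.66]].

Step 4 — quadratic form (x̄ - mu_0)^T · S^{-1} · (x̄ - mu_0):
  S^{-1} · (x̄ - mu_0) = (-15, 4.2),
  (x̄ - mu_0)^T · [...] = (-3.25)·(-15) + (-2.5)·(4.2) = 38.25.

Step 5 — scale by n: T² = 4 · 38.25 = 153.

T² ≈ 153


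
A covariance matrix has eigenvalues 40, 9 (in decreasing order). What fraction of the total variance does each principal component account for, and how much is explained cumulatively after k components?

Step 1 — total variance = trace(Sigma) = Σ λ_i = 40 + 9 = 49.

Step 2 — fraction explained by component i = λ_i / Σ λ:
  PC1: 40/49 = 0.8163
  PC2: 9/49 = 0.1837

Step 3 — cumulative fraction after k components = (λ_1 + ... + λ_k) / Σ λ:
  k = 1: 40/49 = 0.8163
  k = 2: (40 + 9)/49 = 49/49 = 1

Summary (fraction, with percent):

explained: PC1 0.8163 (81.63%), PC2 0.1837 (18.37%);  cumulative: 0.8163, 1


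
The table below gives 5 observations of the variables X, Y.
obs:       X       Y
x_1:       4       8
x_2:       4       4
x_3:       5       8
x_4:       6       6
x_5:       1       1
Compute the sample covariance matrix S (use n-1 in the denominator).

Step 1 — column means:
  mean(X) = (4 + 4 + 5 + 6 + 1) / 5 = 20/5 = 4
  mean(Y) = (8 + 4 + 8 + 6 + 1) / 5 = 27/5 = 5.4

Step 2 — sample covariance S[i,j] = (1/(n-1)) · Σ_k (x_{k,i} - mean_i) · (x_{k,j} - mean_j), with n-1 = 4.
  S[X,X] = ((0)·(0) + (0)·(0) + (1)·(1) + (2)·(2) + (-3)·(-3)) / 4 = 14/4 = 3.5
  S[X,Y] = ((0)·(2.6) + (0)·(-1.4) + (1)·(2.6) + (2)·(0.6) + (-3)·(-4.4)) / 4 = 17/4 = 4.25
  S[Y,Y] = ((2.6)·(2.6) + (-1.4)·(-1.4) + (2.6)·(2.6) + (0.6)·(0.6) + (-4.4)·(-4.4)) / 4 = 35.2/4 = 8.8

S is symmetric (S[j,i] = S[i,j]). Assembling:

S = [[3.5, 4.25],
 [4.25, 8.8]]


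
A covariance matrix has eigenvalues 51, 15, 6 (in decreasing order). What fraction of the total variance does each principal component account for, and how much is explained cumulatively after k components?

Step 1 — total variance = trace(Sigma) = Σ λ_i = 51 + 15 + 6 = 72.

Step 2 — fraction explained by component i = λ_i / Σ λ:
  PC1: 51/72 = 0.7083
  PC2: 15/72 = 0.2083
  PC3: 6/72 = 0.0833

Step 3 — cumulative fraction after k components = (λ_1 + ... + λ_k) / Σ λ:
  k = 1: 51/72 = 0.7083
  k = 2: (51 + 15)/72 = 66/72 = 0.9167
  k = 3: (51 + 15 + 6)/72 = 72/72 = 1

Summary (fraction, with percent):

explained: PC1 0.7083 (70.83%), PC2 0.2083 (20.83%), PC3 0.0833 (8.33%);  cumulative: 0.7083, 0.9167, 1


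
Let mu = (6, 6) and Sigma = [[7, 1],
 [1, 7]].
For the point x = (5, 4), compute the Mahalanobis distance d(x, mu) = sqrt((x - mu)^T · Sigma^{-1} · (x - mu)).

Step 1 — centre the observation: (x - mu) = (-1, -2).

Step 2 — invert Sigma. det(Sigma) = 7·7 - (1)² = 48.
  Sigma^{-1} = (1/det) · [[d, -b], [-b, a]] = [[0.1458, -0.0208],
 [-0.0208, 0.1458]].

Step 3 — form the quadratic (x - mu)^T · Sigma^{-1} · (x - mu):
  Sigma^{-1} · (x - mu) = (-0.1042, -0.2708).
  (x - mu)^T · [Sigma^{-1} · (x - mu)] = (-1)·(-0.1042) + (-2)·(-0.2708) = 0.6458.

Step 4 — take square root: d = √(0.6458) ≈ 0.8036.

d(x, mu) = √(0.6458) ≈ 0.8036


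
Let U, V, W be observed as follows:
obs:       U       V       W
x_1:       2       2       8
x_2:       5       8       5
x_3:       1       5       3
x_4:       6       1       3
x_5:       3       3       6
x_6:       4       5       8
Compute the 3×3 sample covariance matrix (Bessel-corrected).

Step 1 — column means:
  mean(U) = (2 + 5 + 1 + 6 + 3 + 4) / 6 = 21/6 = 3.5
  mean(V) = (2 + 8 + 5 + 1 + 3 + 5) / 6 = 24/6 = 4
  mean(W) = (8 + 5 + 3 + 3 + 6 + 8) / 6 = 33/6 = 5.5

Step 2 — sample covariance S[i,j] = (1/(n-1)) · Σ_k (x_{k,i} - mean_i) · (x_{k,j} - mean_j), with n-1 = 5.
  S[U,U] = ((-1.5)·(-1.5) + (1.5)·(1.5) + (-2.5)·(-2.5) + (2.5)·(2.5) + (-0.5)·(-0.5) + (0.5)·(0.5)) / 5 = 17.5/5 = 3.5
  S[U,V] = ((-1.5)·(-2) + (1.5)·(4) + (-2.5)·(1) + (2.5)·(-3) + (-0.5)·(-1) + (0.5)·(1)) / 5 = 0/5 = 0
  S[U,W] = ((-1.5)·(2.5) + (1.5)·(-0.5) + (-2.5)·(-2.5) + (2.5)·(-2.5) + (-0.5)·(0.5) + (0.5)·(2.5)) / 5 = -3.5/5 = -0.7
  S[V,V] = ((-2)·(-2) + (4)·(4) + (1)·(1) + (-3)·(-3) + (-1)·(-1) + (1)·(1)) / 5 = 32/5 = 6.4
  S[V,W] = ((-2)·(2.5) + (4)·(-0.5) + (1)·(-2.5) + (-3)·(-2.5) + (-1)·(0.5) + (1)·(2.5)) / 5 = 0/5 = 0
  S[W,W] = ((2.5)·(2.5) + (-0.5)·(-0.5) + (-2.5)·(-2.5) + (-2.5)·(-2.5) + (0.5)·(0.5) + (2.5)·(2.5)) / 5 = 25.5/5 = 5.1

S is symmetric (S[j,i] = S[i,j]). Assembling:

S = [[3.5, 0, -0.7],
 [0, 6.4, 0],
 [-0.7, 0, 5.1]]


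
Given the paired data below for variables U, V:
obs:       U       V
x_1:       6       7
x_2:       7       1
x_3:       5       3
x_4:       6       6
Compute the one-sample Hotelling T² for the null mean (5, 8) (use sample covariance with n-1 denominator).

Step 1 — sample mean vector:
  mean(U) = (6 + 7 + 5 + 6) / 4 = 24/4 = 6
  mean(V) = (7 + 1 + 3 + 6) / 4 = 17/4 = 4.25
  x̄ = (6, 4.25),  deviation x̄ - mu_0 = (6, 4.25) - (5, 8) = (1, -3.75).

Step 2 — sample covariance matrix, S[i,j] = (1/(n-1)) · Σ_k (x_{k,i} - mean_i) · (x_{k,j} - mean_j), divisor n-1 = 3:
  S[U,U] = ((0)·(0) + (1)·(1) + (-1)·(-1) + (0)·(0)) / 3 = 2/3 = 0.6667
  S[U,V] = ((0)·(2.75) + (1)·(-3.25) + (-1)·(-1.25) + (0)·(1.75)) / 3 = -2/3 = -0.6667
  S[V,V] = ((2.75)·(2.75) + (-3.25)·(-3.25) + (-1.25)·(-1.25) + (1.75)·(1.75)) / 3 = 22.75/3 = 7.5833
  S = [[0.6667, -0.6667],
 [-0.6667, 7.5833]].

Step 3 — invert S. det(S) = 0.6667·7.5833 - (-0.6667)² = 4.6111.
  S^{-1} = (1/det) · [[d, -b], [-b, a]] = [[1.6446, 0.1446],
 [0.1446, 0.1446]].

Step 4 — quadratic form (x̄ - mu_0)^T · S^{-1} · (x̄ - mu_0):
  S^{-1} · (x̄ - mu_0) = (1.1024, -0.3976),
  (x̄ - mu_0)^T · [...] = (1)·(1.1024) + (-3.75)·(-0.3976) = 2.5934.

Step 5 — scale by n: T² = 4 · 2.5934 = 10.3735.

T² ≈ 10.3735


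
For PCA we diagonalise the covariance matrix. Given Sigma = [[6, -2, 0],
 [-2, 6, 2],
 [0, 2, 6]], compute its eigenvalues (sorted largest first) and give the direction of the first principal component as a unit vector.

Step 1 — characteristic polynomial p(λ) = det(λI - Sigma) = λ³ - tr·λ² + c_1·λ - det, where tr = trace, c_1 = sum of the principal 2×2 minors, det = det(Sigma):
  tr = 6 + 6 + 6 = 18,
  c_1 = (6·6 - (-2)²) + (6·6 - (0)²) + (6·6 - (2)²) = 32 + 36 + 32 = 100,
  det = 6·(6·6 - (2)²) - (-2)·((-2)·6 - (2)·(0)) + (0)·((-2)·(2) - 6·(0)) = 6·(32) - (-2)·(-12) + (0)·(-4) = 168.
  So p(λ) = λ³ - 18λ² + 100λ - 168.
Step 2 — look for an integer root (rational root theorem: any rational root is an integer divisor of 168). Testing λ = 6:
  p(6) = 216 - 648 + 600 - 168 = 0  ✓
  Dividing out (λ - 6): p(λ) = (λ - 6)(λ² - 12λ + 28).
Step 3 — remaining eigenvalues from the quadratic λ² - 12λ + 28 = 0:
  Δ = 12² - 4·28 = 144 - 112 = 32,  λ = (12 ± √32)/2 = (12 ± 5.6569)/2 ≈ 8.8284 or 3.1716.
  Sorted: λ_1 = 8.8284,  λ_2 = 6,  λ_3 = 3.1716  (check: sum = 18 = tr ✓).

Step 4 — unit eigenvector for λ_1 ≈ 8.8284: v spans the null space of (Sigma - λ_1 I), whose rows are
  r_1 = (-2.8284, -2, 0),  r_2 = (-2, -2.8284, 2),  r_3 = (0, 2, -2.8284).
  v is orthogonal to every row, so take v ∝ r_1 × r_2 = ((-2)·(2) - (0)·(-2.8284), (0)·(-2) - (-2.8284)·(2), (-2.8284)·(-2.8284) - (-2)·(-2)) ≈ (-4, 5.6569, 4).
  Rescale (multiply by -1 so the first nonzero entry is positive): u = (4, -5.6569, -4).
  ||u|| = √((4)² + (-5.6569)² + (-4)²) = √(64) ≈ 8,  v_1 = u/||u|| ≈ (0.5, -0.7071, -0.5) (||v_1|| = 1).

λ_1 = 8.8284,  λ_2 = 6,  λ_3 = 3.1716;  v_1 ≈ (0.5, -0.7071, -0.5)


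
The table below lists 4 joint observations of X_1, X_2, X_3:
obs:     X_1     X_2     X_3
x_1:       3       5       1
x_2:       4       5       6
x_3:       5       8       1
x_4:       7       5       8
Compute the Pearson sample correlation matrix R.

Step 1 — column means:
  mean(X_1) = (3 + 4 + 5 + 7) / 4 = 19/4 = 4.75
  mean(X_2) = (5 + 5 + 8 + 5) / 4 = 23/4 = 5.75
  mean(X_3) = (1 + 6 + 1 + 8) / 4 = 16/4 = 4

Step 2 — sample variances and covariances s[i,j] = (1/(n-1)) · Σ_k (x_{k,i} - mean_i) · (x_{k,j} - mean_j), with n-1 = 3:
  s[X_1,X_1] = ((-1.75)·(-1.75) + (-0.75)·(-0.75) + (0.25)·(0.25) + (2.25)·(2.25)) / 3 = 8.75/3 = 2.9167
  s[X_1,X_2] = ((-1.75)·(-0.75) + (-0.75)·(-0.75) + (0.25)·(2.25) + (2.25)·(-0.75)) / 3 = 0.75/3 = 0.25
  s[X_1,X_3] = ((-1.75)·(-3) + (-0.75)·(2) + (0.25)·(-3) + (2.25)·(4)) / 3 = 12/3 = 4
  s[X_2,X_2] = ((-0.75)·(-0.75) + (-0.75)·(-0.75) + (2.25)·(2.25) + (-0.75)·(-0.75)) / 3 = 6.75/3 = 2.25
  s[X_2,X_3] = ((-0.75)·(-3) + (-0.75)·(2) + (2.25)·(-3) + (-0.75)·(4)) / 3 = -9/3 = -3
  s[X_3,X_3] = ((-3)·(-3) + (2)·(2) + (-3)·(-3) + (4)·(4)) / 3 = 38/3 = 12.6667
  Sample standard deviations s_i = √(s[i,i]):
  s(X_1) = √(2.9167) = 1.7078
  s(X_2) = √(2.25) = 1.5
  s(X_3) = √(12.6667) = 3.559

Step 3 — r_{ij} = s_{ij} / (s_i · s_j):
  r[X_1,X_1] = 1 (diagonal).
  r[X_1,X_2] = 0.25 / (1.7078 · 1.5) = 0.25 / 2.5617 = 0.0976
  r[X_1,X_3] = 4 / (1.7078 · 3.559) = 4 / 6.0782 = 0.6581
  r[X_2,X_2] = 1 (diagonal).
  r[X_2,X_3] = -3 / (1.5 · 3.559) = -3 / 5.3385 = -0.562
  r[X_3,X_3] = 1 (diagonal).

R is symmetric with unit diagonal. Assembling:

R = [[1, 0.0976, 0.6581],
 [0.0976, 1, -0.562],
 [0.6581, -0.562, 1]]


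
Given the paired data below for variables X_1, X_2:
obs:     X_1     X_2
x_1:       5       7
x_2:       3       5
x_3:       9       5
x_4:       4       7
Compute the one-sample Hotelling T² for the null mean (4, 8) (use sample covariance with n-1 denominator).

Step 1 — sample mean vector:
  mean(X_1) = (5 + 3 + 9 + 4) / 4 = 21/4 = 5.25
  mean(X_2) = (7 + 5 + 5 + 7) / 4 = 24/4 = 6
  x̄ = (5.25, 6),  deviation x̄ - mu_0 = (5.25, 6) - (4, 8) = (1.25, -2).

Step 2 — sample covariance matrix, S[i,j] = (1/(n-1)) · Σ_k (x_{k,i} - mean_i) · (x_{k,j} - mean_j), divisor n-1 = 3:
  S[X_1,X_1] = ((-0.25)·(-0.25) + (-2.25)·(-2.25) + (3.75)·(3.75) + (-1.25)·(-1.25)) / 3 = 20.75/3 = 6.9167
  S[X_1,X_2] = ((-0.25)·(1) + (-2.25)·(-1) + (3.75)·(-1) + (-1.25)·(1)) / 3 = -3/3 = -1
  S[X_2,X_2] = ((1)·(1) + (-1)·(-1) + (-1)·(-1) + (1)·(1)) / 3 = 4/3 = 1.3333
  S = [[6.9167, -1],
 [-1, 1.3333]].

Step 3 — invert S. det(S) = 6.9167·1.3333 - (-1)² = 8.2222.
  S^{-1} = (1/det) · [[d, -b], [-b, a]] = [[0.1622, 0.1216],
 [0.1216, 0.8412]].

Step 4 — quadratic form (x̄ - mu_0)^T · S^{-1} · (x̄ - mu_0):
  S^{-1} · (x̄ - mu_0) = (-0.0405, -1.5304),
  (x̄ - mu_0)^T · [...] = (1.25)·(-0.0405) + (-2)·(-1.5304) = 3.0101.

Step 5 — scale by n: T² = 4 · 3.0101 = 12.0405.

T² ≈ 12.0405


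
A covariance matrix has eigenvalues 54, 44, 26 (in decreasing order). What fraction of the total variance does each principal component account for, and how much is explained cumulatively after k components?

Step 1 — total variance = trace(Sigma) = Σ λ_i = 54 + 44 + 26 = 124.

Step 2 — fraction explained by component i = λ_i / Σ λ:
  PC1: 54/124 = 0.4355
  PC2: 44/124 = 0.3548
  PC3: 26/124 = 0.2097

Step 3 — cumulative fraction after k components = (λ_1 + ... + λ_k) / Σ λ:
  k = 1: 54/124 = 0.4355
  k = 2: (54 + 44)/124 = 98/124 = 0.7903
  k = 3: (54 + 44 + 26)/124 = 124/124 = 1

Summary (fraction, with percent):

explained: PC1 0.4355 (43.55%), PC2 0.3548 (35.48%), PC3 0.2097 (20.97%);  cumulative: 0.4355, 0.7903, 1


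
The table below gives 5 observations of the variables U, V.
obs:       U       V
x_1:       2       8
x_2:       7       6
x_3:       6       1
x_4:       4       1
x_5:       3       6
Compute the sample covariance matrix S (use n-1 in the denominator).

Step 1 — column means:
  mean(U) = (2 + 7 + 6 + 4 + 3) / 5 = 22/5 = 4.4
  mean(V) = (8 + 6 + 1 + 1 + 6) / 5 = 22/5 = 4.4

Step 2 — sample covariance S[i,j] = (1/(n-1)) · Σ_k (x_{k,i} - mean_i) · (x_{k,j} - mean_j), with n-1 = 4.
  S[U,U] = ((-2.4)·(-2.4) + (2.6)·(2.6) + (1.6)·(1.6) + (-0.4)·(-0.4) + (-1.4)·(-1.4)) / 4 = 17.2/4 = 4.3
  S[U,V] = ((-2.4)·(3.6) + (2.6)·(1.6) + (1.6)·(-3.4) + (-0.4)·(-3.4) + (-1.4)·(1.6)) / 4 = -10.8/4 = -2.7
  S[V,V] = ((3.6)·(3.6) + (1.6)·(1.6) + (-3.4)·(-3.4) + (-3.4)·(-3.4) + (1.6)·(1.6)) / 4 = 41.2/4 = 10.3

S is symmetric (S[j,i] = S[i,j]). Assembling:

S = [[4.3, -2.7],
 [-2.7, 10.3]]


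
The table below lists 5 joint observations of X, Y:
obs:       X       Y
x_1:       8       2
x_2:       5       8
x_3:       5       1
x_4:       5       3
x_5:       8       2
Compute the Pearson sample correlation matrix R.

Step 1 — column means:
  mean(X) = (8 + 5 + 5 + 5 + 8) / 5 = 31/5 = 6.2
  mean(Y) = (2 + 8 + 1 + 3 + 2) / 5 = 16/5 = 3.2

Step 2 — sample variances and covariances s[i,j] = (1/(n-1)) · Σ_k (x_{k,i} - mean_i) · (x_{k,j} - mean_j), with n-1 = 4:
  s[X,X] = ((1.8)·(1.8) + (-1.2)·(-1.2) + (-1.2)·(-1.2) + (-1.2)·(-1.2) + (1.8)·(1.8)) / 4 = 10.8/4 = 2.7
  s[X,Y] = ((1.8)·(-1.2) + (-1.2)·(4.8) + (-1.2)·(-2.2) + (-1.2)·(-0.2) + (1.8)·(-1.2)) / 4 = -7.2/4 = -1.8
  s[Y,Y] = ((-1.2)·(-1.2) + (4.8)·(4.8) + (-2.2)·(-2.2) + (-0.2)·(-0.2) + (-1.2)·(-1.2)) / 4 = 30.8/4 = 7.7
  Sample standard deviations s_i = √(s[i,i]):
  s(X) = √(2.7) = 1.6432
  s(Y) = √(7.7) = 2.7749

Step 3 — r_{ij} = s_{ij} / (s_i · s_j):
  r[X,X] = 1 (diagonal).
  r[X,Y] = -1.8 / (1.6432 · 2.7749) = -1.8 / 4.5596 = -0.3948
  r[Y,Y] = 1 (diagonal).

R is symmetric with unit diagonal. Assembling:

R = [[1, -0.3948],
 [-0.3948, 1]]


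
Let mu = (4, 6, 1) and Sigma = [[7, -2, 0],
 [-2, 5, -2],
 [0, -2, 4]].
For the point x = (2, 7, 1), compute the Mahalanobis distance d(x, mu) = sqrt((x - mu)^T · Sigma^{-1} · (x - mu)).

Step 1 — centre the observation: (x - mu) = (-2, 1, 0).

Step 2 — invert Sigma (cofactor / det for 3×3, or solve directly):
  Sigma^{-1} = [[0.1667, 0.0833, 0.0417],
 [0.0833, 0.2917, 0.1458],
 [0.0417, 0.1458, 0.3229]].

Step 3 — form the quadratic (x - mu)^T · Sigma^{-1} · (x - mu):
  Sigma^{-1} · (x - mu) = (-0.25, 0.125, 0.0625).
  (x - mu)^T · [Sigma^{-1} · (x - mu)] = (-2)·(-0.25) + (1)·(0.125) + (0)·(0.0625) = 0.625.

Step 4 — take square root: d = √(0.625) ≈ 0.7906.

d(x, mu) = √(0.625) ≈ 0.7906
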